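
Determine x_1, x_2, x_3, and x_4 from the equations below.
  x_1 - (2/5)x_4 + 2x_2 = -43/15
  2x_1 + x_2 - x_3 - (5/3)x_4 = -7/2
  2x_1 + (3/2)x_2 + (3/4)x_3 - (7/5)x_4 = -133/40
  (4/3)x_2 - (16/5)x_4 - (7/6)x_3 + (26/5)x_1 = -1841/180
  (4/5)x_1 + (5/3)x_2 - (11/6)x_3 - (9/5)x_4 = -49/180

x_1 = -3, x_2 = -1/3, x_3 = 1/2, x_4 = -2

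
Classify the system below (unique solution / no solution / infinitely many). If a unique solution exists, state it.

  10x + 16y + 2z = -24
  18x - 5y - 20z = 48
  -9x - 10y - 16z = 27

x = 1, y = -2, z = -1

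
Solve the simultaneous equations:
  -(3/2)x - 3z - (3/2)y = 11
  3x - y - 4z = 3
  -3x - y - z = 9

no solution

Row-reduce:
R1 ← R1 / (-3/2).
R2 ← R2 − 3·R1.
R3 ← R3 + 3·R1.
R2 ← R2 / (-4).
R1 ← R1 − 1·R2.
R3 ← R3 − 2·R2.
Row 3 reduces to 0 = -1/2, a contradiction. The system is inconsistent.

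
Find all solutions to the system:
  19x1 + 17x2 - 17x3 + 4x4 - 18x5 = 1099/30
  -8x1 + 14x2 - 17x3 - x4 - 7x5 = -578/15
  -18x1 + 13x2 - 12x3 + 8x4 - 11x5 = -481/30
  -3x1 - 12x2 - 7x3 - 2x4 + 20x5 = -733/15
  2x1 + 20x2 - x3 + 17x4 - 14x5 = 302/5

x1 = 5/3, x2 = -1/2, x3 = 8/5, x4 = 8/3, x5 = -5/3

Row-reduce the augmented matrix:
R1 ← R1 / (19).
R2 ← R2 + 8·R1.
R3 ← R3 + 18·R1.
R4 ← R4 + 3·R1.
R5 ← R5 − 2·R1.
R2 ← R2 / (402/19).
R1 ← R1 − 17/19·R2.
R3 ← R3 − 553/19·R2.
R4 ← R4 + 177/19·R2.
R5 ← R5 − 346/19·R2.
R3 ← R3 / (687/134).
R1 ← R1 − 17/134·R3.
R2 ← R2 + 153/134·R3.
R4 ← R4 + 2723/134·R3.
R5 ← R5 − 1446/67·R3.
R4 ← R4 / (86420/2061).
R1 ← R1 + 179/2061·R4.
R2 ← R2 − 1682/687·R4.
R3 ← R3 − 4361/2061·R4.
R5 ← R5 + 6796/229·R4.
R5 ← R5 / (416426/21605).
R1 ← R1 + 15241/86420·R5.
R2 ← R2 + 1857/1490·R5.
R3 ← R3 + 43401/86420·R5.
R4 ← R4 + 43199/86420·R5.
Reading off the reduced rows gives x1 = 5/3, x2 = -1/2, x3 = 8/5, x4 = 8/3, x5 = -5/3.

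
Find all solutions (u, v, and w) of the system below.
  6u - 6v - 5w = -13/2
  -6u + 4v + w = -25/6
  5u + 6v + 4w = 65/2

u = 5/2, v = 7/3, w = 3/2

Row-reduce the augmented matrix:
R1 ← R1 / (6).
R2 ← R2 + 6·R1.
R3 ← R3 − 5·R1.
R2 ← R2 / (-2).
R1 ← R1 + 1·R2.
R3 ← R3 − 11·R2.
R3 ← R3 / (-83/6).
R1 ← R1 − 7/6·R3.
R2 ← R2 − 2·R3.
Reading off the reduced rows gives u = 5/2, v = 7/3, w = 3/2.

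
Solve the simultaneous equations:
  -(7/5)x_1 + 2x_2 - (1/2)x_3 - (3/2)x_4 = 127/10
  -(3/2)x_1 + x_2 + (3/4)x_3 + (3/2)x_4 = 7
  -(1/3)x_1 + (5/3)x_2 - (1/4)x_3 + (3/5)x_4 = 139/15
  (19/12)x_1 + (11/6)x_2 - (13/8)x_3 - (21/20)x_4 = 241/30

infinitely many solutions

Row-reduce:
R1 ← R1 / (-7/5).
R2 ← R2 + 3/2·R1.
R3 ← R3 + 1/3·R1.
R4 ← R4 − 19/12·R1.
R2 ← R2 / (-8/7).
R1 ← R1 + 10/7·R2.
R3 ← R3 − 25/21·R2.
R4 ← R4 − 86/21·R2.
R3 ← R3 / (29/24).
R1 ← R1 + 5/4·R3.
R2 ← R2 + 9/8·R3.
R4 ← R4 − 29/12·R3.
Rank is 3 with 4 unknowns, leaving x_4 free.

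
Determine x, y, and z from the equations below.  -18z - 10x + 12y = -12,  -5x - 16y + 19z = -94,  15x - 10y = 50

Row-reduce the augmented matrix:
R1 ← R1 / (-10).
R2 ← R2 + 5·R1.
R3 ← R3 − 15·R1.
R2 ← R2 / (-22).
R1 ← R1 + 6/5·R2.
R3 ← R3 − 8·R2.
R3 ← R3 / (-185/11).
R1 ← R1 − 3/11·R3.
R2 ← R2 + 14/11·R3.
Reading off the reduced rows gives x = 6, y = 4, z = 0.

x = 6, y = 4, z = 0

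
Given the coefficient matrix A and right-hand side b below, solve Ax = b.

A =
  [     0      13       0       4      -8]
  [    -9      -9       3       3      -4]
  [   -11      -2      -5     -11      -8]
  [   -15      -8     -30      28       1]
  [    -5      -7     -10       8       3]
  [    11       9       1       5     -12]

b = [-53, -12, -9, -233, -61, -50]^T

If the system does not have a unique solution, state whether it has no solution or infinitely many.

no solution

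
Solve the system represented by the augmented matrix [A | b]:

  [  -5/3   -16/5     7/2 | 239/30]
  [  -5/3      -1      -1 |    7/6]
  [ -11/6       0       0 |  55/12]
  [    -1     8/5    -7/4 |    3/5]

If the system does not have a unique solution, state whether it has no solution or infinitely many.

x_1 = -5/2, x_2 = 1, x_3 = 2

Row-reduce the augmented matrix:
R1 ← R1 / (-5/3).
R2 ← R2 + 5/3·R1.
R3 ← R3 + 11/6·R1.
R4 ← R4 + 1·R1.
R2 ← R2 / (11/5).
R1 ← R1 − 48/25·R2.
R3 ← R3 − 88/25·R2.
R4 ← R4 − 88/25·R2.
R3 ← R3 / (67/20).
R1 ← R1 − 201/110·R3.
R2 ← R2 + 45/22·R3.
R4 ← R4 − 67/20·R3.
R4 reduces to 0 = 0, so the extra equation is consistent.
Reading off the reduced rows gives x_1 = -5/2, x_2 = 1, x_3 = 2.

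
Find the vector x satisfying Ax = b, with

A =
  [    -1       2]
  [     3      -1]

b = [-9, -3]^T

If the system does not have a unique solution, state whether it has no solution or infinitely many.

x_1 = -3, x_2 = -6

From equation 1: x_1 = 9 + 2·x_2.
Substitute into equation 2 and solve: x_2 = -6.
Then x_1 = -3.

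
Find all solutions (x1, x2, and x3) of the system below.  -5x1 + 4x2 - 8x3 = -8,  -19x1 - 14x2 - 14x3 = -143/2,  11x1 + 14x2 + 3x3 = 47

Row-reduce the augmented matrix:
R1 ← R1 / (-5).
R2 ← R2 + 19·R1.
R3 ← R3 − 11·R1.
R2 ← R2 / (-146/5).
R1 ← R1 + 4/5·R2.
R3 ← R3 − 114/5·R2.
R3 ← R3 / (-131/73).
R1 ← R1 − 84/73·R3.
R2 ← R2 + 41/73·R3.
Reading off the reduced rows gives x1 = 1, x2 = 9/4, x3 = 3/2.

x1 = 1, x2 = 9/4, x3 = 3/2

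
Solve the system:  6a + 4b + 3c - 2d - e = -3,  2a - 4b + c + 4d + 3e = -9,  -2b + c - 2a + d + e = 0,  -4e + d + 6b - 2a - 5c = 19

infinitely many solutions

Row-reduce:
R1 ← R1 / (6).
R2 ← R2 − 2·R1.
R3 ← R3 + 2·R1.
R4 ← R4 + 2·R1.
R2 ← R2 / (-16/3).
R1 ← R1 − 2/3·R2.
R3 ← R3 + 2/3·R2.
R4 ← R4 − 22/3·R2.
R3 ← R3 / (2).
R1 ← R1 − 1/2·R3.
R4 ← R4 + 4·R3.
R4 ← R4 / (25/4).
R1 ← R1 − 5/16·R4.
R2 ← R2 + 7/8·R4.
R3 ← R3 + 1/8·R4.
Rank is 4 with 5 unknowns, leaving e free.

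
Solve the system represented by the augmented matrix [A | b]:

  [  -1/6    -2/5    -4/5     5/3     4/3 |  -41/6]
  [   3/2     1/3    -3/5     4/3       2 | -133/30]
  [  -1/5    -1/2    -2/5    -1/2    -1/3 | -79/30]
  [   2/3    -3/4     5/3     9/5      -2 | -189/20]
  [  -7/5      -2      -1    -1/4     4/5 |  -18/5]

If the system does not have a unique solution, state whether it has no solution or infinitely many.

x_1 = -3, x_2 = 3, x_3 = 6, x_4 = -4, x_5 = 4

Row-reduce the augmented matrix:
R1 ← R1 / (-1/6).
R2 ← R2 − 3/2·R1.
R3 ← R3 + 1/5·R1.
R4 ← R4 − 2/3·R1.
R5 ← R5 + 7/5·R1.
R2 ← R2 / (-49/15).
R1 ← R1 − 12/5·R2.
R3 ← R3 + 1/50·R2.
R4 ← R4 + 47/20·R2.
R5 ← R5 − 34/25·R2.
R3 ← R3 / (1489/2450).
R1 ← R1 + 228/245·R3.
R2 ← R2 − 117/49·R3.
R4 ← R4 − 11989/2940·R3.
R5 ← R5 − 3029/1225·R3.
R4 ← R4 / (1265237/89340).
R1 ← R1 + 2950/1489·R4.
R2 ← R2 − 7765/1489·R4.
R3 ← R3 + 6370/1489·R4.
R5 ← R5 − 18631/5956·R4.
R5 ← R5 / (27064071/12652370).
R1 ← R1 − 556700/3795711·R5.
R2 ← R2 − 4324720/3795711·R5.
R3 ← R3 + 4802420/3795711·R5.
R4 ← R4 − 1825010/3795711·R5.
Reading off the reduced rows gives x_1 = -3, x_2 = 3, x_3 = 6, x_4 = -4, x_5 = 4.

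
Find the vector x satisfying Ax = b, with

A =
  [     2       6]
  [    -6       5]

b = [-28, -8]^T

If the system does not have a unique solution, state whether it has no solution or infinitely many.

x_1 = -2, x_2 = -4

Row-reduce the augmented matrix:
R1 ← R1 / (2).
R2 ← R2 + 6·R1.
R2 ← R2 / (23).
R1 ← R1 − 3·R2.
Reading off the reduced rows gives x_1 = -2, x_2 = -4.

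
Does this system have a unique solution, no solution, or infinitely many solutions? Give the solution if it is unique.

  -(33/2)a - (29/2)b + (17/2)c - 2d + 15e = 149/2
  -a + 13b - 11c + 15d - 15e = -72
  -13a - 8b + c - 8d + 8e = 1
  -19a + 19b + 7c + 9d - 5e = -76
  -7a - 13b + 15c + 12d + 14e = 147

Row-reduce:
R1 ← R1 / (-33/2).
R2 ← R2 + 1·R1.
R3 ← R3 + 13·R1.
R4 ← R4 + 19·R1.
R5 ← R5 + 7·R1.
R2 ← R2 / (458/33).
R1 ← R1 − 29/33·R2.
R3 ← R3 − 113/33·R2.
R4 ← R4 − 1178/33·R2.
R5 ← R5 + 226/33·R2.
R3 ← R3 / (-654/229).
R1 ← R1 − 49/229·R3.
R2 ← R2 + 190/229·R3.
R4 ← R4 − 6144/229·R3.
R5 ← R5 − 1308/229·R3.
R4 ← R4 / (-13406/109).
R1 ← R1 + 2089/1308·R4.
R2 ← R2 − 1321/327·R4.
R3 ← R3 − 4651/1308·R4.
Rank is 4 with 5 unknowns, leaving e free.

infinitely many solutions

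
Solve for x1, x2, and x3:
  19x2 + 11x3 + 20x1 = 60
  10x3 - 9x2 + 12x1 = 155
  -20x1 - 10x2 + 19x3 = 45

Row-reduce the augmented matrix:
R1 ← R1 / (20).
R2 ← R2 − 12·R1.
R3 ← R3 + 20·R1.
R2 ← R2 / (-102/5).
R1 ← R1 − 19/20·R2.
R3 ← R3 − 9·R2.
R3 ← R3 / (63/2).
R1 ← R1 − 17/24·R3.
R2 ← R2 + 1/6·R3.
Reading off the reduced rows gives x1 = 5, x2 = -5, x3 = 5.

x1 = 5, x2 = -5, x3 = 5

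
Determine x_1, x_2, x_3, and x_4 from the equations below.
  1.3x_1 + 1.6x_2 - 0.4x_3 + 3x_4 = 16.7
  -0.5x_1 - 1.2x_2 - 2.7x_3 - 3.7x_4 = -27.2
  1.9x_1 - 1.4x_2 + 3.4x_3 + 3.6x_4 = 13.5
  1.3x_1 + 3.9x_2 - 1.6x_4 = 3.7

x_1 = -3, x_2 = 4, x_3 = 2, x_4 = 5

Row-reduce the augmented matrix:
R1 ← R1 / (13/10).
R2 ← R2 + 1/2·R1.
R3 ← R3 − 19/10·R1.
R4 ← R4 − 13/10·R1.
R2 ← R2 / (-38/65).
R1 ← R1 − 16/13·R2.
R3 ← R3 + 243/65·R2.
R4 ← R4 − 23/10·R2.
R3 ← R3 / (8449/380).
R1 ← R1 + 120/19·R3.
R2 ← R2 − 371/76·R3.
R4 ← R4 + 8229/760·R3.
R4 ← R4 / (-59736/8449).
R1 ← R1 − 11402/8449·R4.
R2 ← R2 − 1150/1207·R4.
R3 ← R3 − 5889/8449·R4.
Reading off the reduced rows gives x_1 = -3, x_2 = 4, x_3 = 2, x_4 = 5.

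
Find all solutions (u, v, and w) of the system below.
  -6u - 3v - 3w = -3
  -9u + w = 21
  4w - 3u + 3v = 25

no solution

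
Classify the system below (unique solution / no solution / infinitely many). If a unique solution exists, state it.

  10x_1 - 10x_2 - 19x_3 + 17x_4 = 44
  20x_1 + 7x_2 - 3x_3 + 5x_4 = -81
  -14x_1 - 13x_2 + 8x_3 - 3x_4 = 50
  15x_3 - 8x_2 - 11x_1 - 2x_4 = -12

x_1 = -3, x_2 = -3, x_3 = -5, x_4 = -3

Row-reduce the augmented matrix:
R1 ← R1 / (10).
R2 ← R2 − 20·R1.
R3 ← R3 + 14·R1.
R4 ← R4 + 11·R1.
R2 ← R2 / (27).
R1 ← R1 + 1·R2.
R3 ← R3 + 27·R2.
R4 ← R4 + 19·R2.
R3 ← R3 / (82/5).
R1 ← R1 + 163/270·R3.
R2 ← R2 − 35/27·R3.
R4 ← R4 − 5057/270·R3.
R4 ← R4 / (611/108).
R1 ← R1 − 35/108·R4.
R2 ← R2 + 23/54·R4.
R3 ← R3 + 1/2·R4.
Reading off the reduced rows gives x_1 = -3, x_2 = -3, x_3 = -5, x_4 = -3.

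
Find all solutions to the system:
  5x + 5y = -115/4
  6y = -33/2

Row-reduce the augmented matrix:
R1 ← R1 / (5).
R2 ← R2 / (6).
R1 ← R1 − 1·R2.
Reading off the reduced rows gives x = -3, y = -11/4.

x = -3, y = -11/4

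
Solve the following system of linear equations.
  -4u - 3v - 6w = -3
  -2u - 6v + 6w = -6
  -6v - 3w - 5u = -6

infinitely many solutions

Row-reduce:
R1 ← R1 / (-4).
R2 ← R2 + 2·R1.
R3 ← R3 + 5·R1.
R2 ← R2 / (-9/2).
R1 ← R1 − 3/4·R2.
R3 ← R3 + 9/4·R2.
Rank is 2 with 3 unknowns, leaving w free.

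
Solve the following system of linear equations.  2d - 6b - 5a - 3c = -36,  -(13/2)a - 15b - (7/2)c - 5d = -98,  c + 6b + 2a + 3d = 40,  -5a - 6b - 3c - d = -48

Row-reduce:
R1 ← R1 / (-5).
R2 ← R2 + 13/2·R1.
R3 ← R3 − 2·R1.
R4 ← R4 + 5·R1.
R2 ← R2 / (-36/5).
R1 ← R1 − 6/5·R2.
R3 ← R3 − 18/5·R2.
Swap R3 and R4.
R3 ← R3 / (-3).
R1 ← R1 + 5/3·R3.
R2 ← R2 − 19/18·R3.
Rank is 3 with 4 unknowns, leaving c free.

infinitely many solutions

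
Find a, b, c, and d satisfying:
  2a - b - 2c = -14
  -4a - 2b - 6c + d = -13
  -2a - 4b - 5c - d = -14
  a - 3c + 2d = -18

Row-reduce the augmented matrix:
R1 ← R1 / (2).
R2 ← R2 + 4·R1.
R3 ← R3 + 2·R1.
R4 ← R4 − 1·R1.
R2 ← R2 / (-4).
R1 ← R1 + 1/2·R2.
R3 ← R3 + 5·R2.
R4 ← R4 − 1/2·R2.
R3 ← R3 / (11/2).
R1 ← R1 − 1/4·R3.
R2 ← R2 − 5/2·R3.
R4 ← R4 + 13/4·R3.
R4 ← R4 / (35/44).
R1 ← R1 + 1/44·R4.
R2 ← R2 − 17/22·R4.
R3 ← R3 + 9/22·R4.
Reading off the reduced rows gives a = -3, b = 2, c = 3, d = -3.

a = -3, b = 2, c = 3, d = -3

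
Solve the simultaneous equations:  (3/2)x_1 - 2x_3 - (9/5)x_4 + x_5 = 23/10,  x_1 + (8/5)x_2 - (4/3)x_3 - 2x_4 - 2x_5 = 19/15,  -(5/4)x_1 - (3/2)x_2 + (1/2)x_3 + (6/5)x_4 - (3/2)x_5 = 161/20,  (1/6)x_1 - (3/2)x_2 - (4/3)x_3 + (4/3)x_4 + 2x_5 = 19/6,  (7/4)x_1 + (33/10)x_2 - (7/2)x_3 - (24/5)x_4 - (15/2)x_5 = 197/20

no solution

Row-reduce:
R1 ← R1 / (3/2).
R2 ← R2 − 1·R1.
R3 ← R3 + 5/4·R1.
R4 ← R4 − 1/6·R1.
R5 ← R5 − 7/4·R1.
R2 ← R2 / (8/5).
R3 ← R3 + 3/2·R2.
R4 ← R4 + 3/2·R2.
R5 ← R5 − 33/10·R2.
R3 ← R3 / (-7/6).
R1 ← R1 + 4/3·R3.
R4 ← R4 + 10/9·R3.
R5 ← R5 + 7/6·R3.
R4 ← R4 / (107/60).
R2 ← R2 + 1/2·R4.
R3 ← R3 − 9/10·R4.
Row 5 reduces to 0 = -2, a contradiction. The system is inconsistent.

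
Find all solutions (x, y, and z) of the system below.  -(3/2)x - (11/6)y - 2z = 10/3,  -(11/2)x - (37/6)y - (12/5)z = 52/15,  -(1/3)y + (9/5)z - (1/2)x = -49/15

Row-reduce:
R1 ← R1 / (-3/2).
R2 ← R2 + 11/2·R1.
R3 ← R3 + 1/2·R1.
R2 ← R2 / (5/9).
R1 ← R1 − 11/9·R2.
R3 ← R3 − 5/18·R2.
Rank is 2 with 3 unknowns, leaving z free.

infinitely many solutions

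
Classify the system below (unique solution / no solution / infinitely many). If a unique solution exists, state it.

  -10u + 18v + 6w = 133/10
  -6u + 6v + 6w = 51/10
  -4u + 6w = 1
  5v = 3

u = -1/4, v = 3/5, w = 0

Row-reduce the augmented matrix:
R1 ← R1 / (-10).
R2 ← R2 + 6·R1.
R3 ← R3 + 4·R1.
R2 ← R2 / (-24/5).
R1 ← R1 + 9/5·R2.
R3 ← R3 + 36/5·R2.
R4 ← R4 − 5·R2.
Swap R3 and R4.
R3 ← R3 / (5/2).
R1 ← R1 + 3/2·R3.
R2 ← R2 + 1/2·R3.
R4 reduces to 0 = 0, so the extra equation is consistent.
Reading off the reduced rows gives u = -1/4, v = 3/5, w = 0.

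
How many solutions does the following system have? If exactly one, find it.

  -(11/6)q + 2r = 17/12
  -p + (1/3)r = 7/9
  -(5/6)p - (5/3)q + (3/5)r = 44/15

p = -1, q = -3/2, r = -2/3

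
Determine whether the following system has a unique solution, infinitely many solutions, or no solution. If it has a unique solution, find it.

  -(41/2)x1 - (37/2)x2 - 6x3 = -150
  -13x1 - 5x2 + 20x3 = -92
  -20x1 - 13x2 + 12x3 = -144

infinitely many solutions

Row-reduce:
R1 ← R1 / (-41/2).
R2 ← R2 + 13·R1.
R3 ← R3 + 20·R1.
R2 ← R2 / (276/41).
R1 ← R1 − 37/41·R2.
R3 ← R3 − 207/41·R2.
Rank is 2 with 3 unknowns, leaving x3 free.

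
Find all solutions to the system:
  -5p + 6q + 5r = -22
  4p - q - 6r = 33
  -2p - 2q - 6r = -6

Row-reduce the augmented matrix:
R1 ← R1 / (-5).
R2 ← R2 − 4·R1.
R3 ← R3 + 2·R1.
R2 ← R2 / (19/5).
R1 ← R1 + 6/5·R2.
R3 ← R3 + 22/5·R2.
R3 ← R3 / (-196/19).
R1 ← R1 + 31/19·R3.
R2 ← R2 + 10/19·R3.
Reading off the reduced rows gives p = 6, q = 3, r = -2.

p = 6, q = 3, r = -2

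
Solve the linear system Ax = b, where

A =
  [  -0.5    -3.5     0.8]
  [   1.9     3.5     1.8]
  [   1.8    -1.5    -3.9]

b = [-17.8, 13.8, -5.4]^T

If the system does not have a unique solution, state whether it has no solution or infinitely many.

x_1 = -1, x_2 = 5, x_3 = -1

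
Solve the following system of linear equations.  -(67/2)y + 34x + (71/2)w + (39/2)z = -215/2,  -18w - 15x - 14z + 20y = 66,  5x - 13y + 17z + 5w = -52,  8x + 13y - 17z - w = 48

no solution

Row-reduce:
R1 ← R1 / (34).
R2 ← R2 + 15·R1.
R3 ← R3 − 5·R1.
R4 ← R4 − 8·R1.
R2 ← R2 / (355/68).
R1 ← R1 + 67/68·R2.
R3 ← R3 + 549/68·R2.
R4 ← R4 − 355/17·R2.
R3 ← R3 / (2054/355).
R1 ← R1 + 158/355·R3.
R2 ← R2 + 367/355·R3.
Row 4 reduces to 0 = -1, a contradiction. The system is inconsistent.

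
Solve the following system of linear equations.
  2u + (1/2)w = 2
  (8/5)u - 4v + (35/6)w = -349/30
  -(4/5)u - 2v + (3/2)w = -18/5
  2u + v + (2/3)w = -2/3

no solution

Row-reduce:
R1 ← R1 / (2).
R2 ← R2 − 8/5·R1.
R3 ← R3 + 4/5·R1.
R4 ← R4 − 2·R1.
R2 ← R2 / (-4).
R3 ← R3 + 2·R2.
R4 ← R4 − 1·R2.
R3 ← R3 / (-61/60).
R1 ← R1 − 1/4·R3.
R2 ← R2 + 163/120·R3.
R4 ← R4 − 61/40·R3.
Row 4 reduces to 0 = -1/4, a contradiction. The system is inconsistent.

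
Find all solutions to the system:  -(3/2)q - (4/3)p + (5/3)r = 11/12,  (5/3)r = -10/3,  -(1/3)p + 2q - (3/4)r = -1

p = -3/2, q = -3/2, r = -2

Row-reduce the augmented matrix:
R1 ← R1 / (-4/3).
R3 ← R3 + 1/3·R1.
Swap R2 and R3.
R2 ← R2 / (19/8).
R1 ← R1 − 9/8·R2.
R3 ← R3 / (5/3).
R1 ← R1 + 53/76·R3.
R2 ← R2 + 28/57·R3.
Reading off the reduced rows gives p = -3/2, q = -3/2, r = -2.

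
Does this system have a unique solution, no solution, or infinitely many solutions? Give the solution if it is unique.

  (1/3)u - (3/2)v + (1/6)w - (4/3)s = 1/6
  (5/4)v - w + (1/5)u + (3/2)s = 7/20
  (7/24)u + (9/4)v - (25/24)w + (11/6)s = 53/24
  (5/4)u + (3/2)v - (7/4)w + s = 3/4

Row-reduce:
R1 ← R1 / (1/3).
R2 ← R2 − 1/5·R1.
R3 ← R3 − 7/24·R1.
R4 ← R4 − 5/4·R1.
R2 ← R2 / (43/20).
R1 ← R1 + 9/2·R2.
R3 ← R3 − 57/16·R2.
R4 ← R4 − 57/8·R2.
R3 ← R3 / (437/688).
R1 ← R1 + 155/86·R3.
R2 ← R2 + 22/43·R3.
R4 ← R4 − 437/344·R3.
Row 4 reduces to 0 = -4, a contradiction. The system is inconsistent.

no solution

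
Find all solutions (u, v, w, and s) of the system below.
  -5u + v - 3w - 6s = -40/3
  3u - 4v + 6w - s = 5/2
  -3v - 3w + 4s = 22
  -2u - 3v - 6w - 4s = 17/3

u = -1/3, v = -3, w = -1, s = 5/2

Row-reduce the augmented matrix:
R1 ← R1 / (-5).
R2 ← R2 − 3·R1.
R4 ← R4 + 2·R1.
R2 ← R2 / (-17/5).
R1 ← R1 + 1/5·R2.
R3 ← R3 + 3·R2.
R4 ← R4 + 17/5·R2.
R3 ← R3 / (-114/17).
R1 ← R1 − 6/17·R3.
R2 ← R2 + 21/17·R3.
R4 ← R4 + 9·R3.
R4 ← R4 / (-297/38).
R1 ← R1 − 36/19·R4.
R2 ← R2 + 5/38·R4.
R3 ← R3 + 137/114·R4.
Reading off the reduced rows gives u = -1/3, v = -3, w = -1, s = 5/2.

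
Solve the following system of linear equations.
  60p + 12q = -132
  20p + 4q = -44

infinitely many solutions

Row-reduce:
R1 ← R1 / (60).
R2 ← R2 − 20·R1.
Rank is 1 with 2 unknowns, leaving q free.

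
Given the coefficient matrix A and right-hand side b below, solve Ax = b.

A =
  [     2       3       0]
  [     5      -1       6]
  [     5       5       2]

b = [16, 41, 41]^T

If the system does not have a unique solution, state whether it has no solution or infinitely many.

Row-reduce the augmented matrix:
R1 ← R1 / (2).
R2 ← R2 − 5·R1.
R3 ← R3 − 5·R1.
R2 ← R2 / (-17/2).
R1 ← R1 − 3/2·R2.
R3 ← R3 + 5/2·R2.
R3 ← R3 / (4/17).
R1 ← R1 − 18/17·R3.
R2 ← R2 + 12/17·R3.
Reading off the reduced rows gives x_1 = 5, x_2 = 2, x_3 = 3.

x_1 = 5, x_2 = 2, x_3 = 3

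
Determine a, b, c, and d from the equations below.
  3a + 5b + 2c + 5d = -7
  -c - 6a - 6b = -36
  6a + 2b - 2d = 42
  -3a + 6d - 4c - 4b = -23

Row-reduce the augmented matrix:
R1 ← R1 / (3).
R2 ← R2 + 6·R1.
R3 ← R3 − 6·R1.
R4 ← R4 + 3·R1.
R2 ← R2 / (4).
R1 ← R1 − 5/3·R2.
R3 ← R3 + 8·R2.
R4 ← R4 − 1·R2.
R3 ← R3 / (2).
R1 ← R1 + 7/12·R3.
R2 ← R2 − 3/4·R3.
R4 ← R4 + 11/4·R3.
R4 ← R4 / (39/2).
R1 ← R1 + 1/6·R4.
R2 ← R2 + 1/2·R4.
R3 ← R3 − 4·R4.
Reading off the reduced rows gives a = 5, b = 2, c = -6, d = -4.

a = 5, b = 2, c = -6, d = -4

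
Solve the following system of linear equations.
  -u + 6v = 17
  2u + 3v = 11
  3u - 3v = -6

Row-reduce the augmented matrix:
R1 ← R1 / (-1).
R2 ← R2 − 2·R1.
R3 ← R3 − 3·R1.
R2 ← R2 / (15).
R1 ← R1 + 6·R2.
R3 ← R3 − 15·R2.
R3 reduces to 0 = 0, so the extra equation is consistent.
Reading off the reduced rows gives u = 1, v = 3.

u = 1, v = 3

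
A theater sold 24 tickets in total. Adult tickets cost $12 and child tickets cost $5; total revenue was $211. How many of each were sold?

Let a = adult tickets, c = child tickets.
  a + c = 24
  12a + 5c = 211
From equation 1: a = 24 − c.
Substitute into equation 2 and solve: c = 11.
Then a = 13.

adult tickets: 13, child tickets: 11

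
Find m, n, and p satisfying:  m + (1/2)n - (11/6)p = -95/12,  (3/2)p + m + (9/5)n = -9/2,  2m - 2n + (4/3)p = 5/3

m = -3, n = -5/2, p = 2

Row-reduce the augmented matrix:
R2 ← R2 − 1·R1.
R3 ← R3 − 2·R1.
R2 ← R2 / (13/10).
R1 ← R1 − 1/2·R2.
R3 ← R3 + 3·R2.
R3 ← R3 / (165/13).
R1 ← R1 + 81/26·R3.
R2 ← R2 − 100/39·R3.
Reading off the reduced rows gives m = -3, n = -5/2, p = 2.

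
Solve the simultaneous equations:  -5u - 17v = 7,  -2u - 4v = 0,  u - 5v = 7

u = 2, v = -1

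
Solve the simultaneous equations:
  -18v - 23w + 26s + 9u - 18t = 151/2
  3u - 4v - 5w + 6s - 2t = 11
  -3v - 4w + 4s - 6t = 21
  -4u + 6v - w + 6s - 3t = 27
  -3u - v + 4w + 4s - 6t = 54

no solution

Row-reduce:
R1 ← R1 / (9).
R2 ← R2 − 3·R1.
R4 ← R4 + 4·R1.
R5 ← R5 + 3·R1.
R2 ← R2 / (2).
R1 ← R1 + 2·R2.
R3 ← R3 + 3·R2.
R4 ← R4 + 2·R2.
R5 ← R5 + 7·R2.
Swap R3 and R4.
R3 ← R3 / (-77/9).
R1 ← R1 − 1/9·R3.
R2 ← R2 − 4/3·R3.
R5 ← R5 − 17/3·R3.
Swap R4 and R5.
R4 ← R4 / (1016/77).
R1 ← R1 − 32/77·R4.
R2 ← R2 − 76/77·R4.
R3 ← R3 + 134/77·R4.
Row 5 reduces to 0 = -1/4, a contradiction. The system is inconsistent.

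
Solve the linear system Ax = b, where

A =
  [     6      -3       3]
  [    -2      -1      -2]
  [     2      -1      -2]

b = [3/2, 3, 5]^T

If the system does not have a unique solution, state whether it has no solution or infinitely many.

Row-reduce the augmented matrix:
R1 ← R1 / (6).
R2 ← R2 + 2·R1.
R3 ← R3 − 2·R1.
R2 ← R2 / (-2).
R1 ← R1 + 1/2·R2.
R3 ← R3 / (-3).
R1 ← R1 − 3/4·R3.
R2 ← R2 − 1/2·R3.
Reading off the reduced rows gives x_1 = 1/2, x_2 = -1, x_3 = -3/2.

x_1 = 1/2, x_2 = -1, x_3 = -3/2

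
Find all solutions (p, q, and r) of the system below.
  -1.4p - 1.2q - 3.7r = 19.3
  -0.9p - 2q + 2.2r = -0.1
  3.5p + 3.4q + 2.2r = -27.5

Row-reduce the augmented matrix:
R1 ← R1 / (-7/5).
R2 ← R2 + 9/10·R1.
R3 ← R3 − 7/2·R1.
R2 ← R2 / (-43/35).
R1 ← R1 − 6/7·R2.
R3 ← R3 − 2/5·R2.
R3 ← R3 / (-4781/860).
R1 ← R1 − 251/43·R3.
R2 ← R2 + 641/172·R3.
Reading off the reduced rows gives p = -5, q = -1, r = -3.

p = -5, q = -1, r = -3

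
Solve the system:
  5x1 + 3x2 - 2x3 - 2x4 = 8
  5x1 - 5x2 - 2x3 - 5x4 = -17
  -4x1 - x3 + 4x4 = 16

infinitely many solutions

Row-reduce:
R1 ← R1 / (5).
R2 ← R2 − 5·R1.
R3 ← R3 + 4·R1.
R2 ← R2 / (-8).
R1 ← R1 − 3/5·R2.
R3 ← R3 − 12/5·R2.
R3 ← R3 / (-13/5).
R1 ← R1 + 2/5·R3.
Rank is 3 with 4 unknowns, leaving x4 free.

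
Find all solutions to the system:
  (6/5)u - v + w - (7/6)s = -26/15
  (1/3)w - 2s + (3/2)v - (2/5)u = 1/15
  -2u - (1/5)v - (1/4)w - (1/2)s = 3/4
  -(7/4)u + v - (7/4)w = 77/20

Row-reduce the augmented matrix:
R1 ← R1 / (6/5).
R2 ← R2 + 2/5·R1.
R3 ← R3 + 2·R1.
R4 ← R4 + 7/4·R1.
R2 ← R2 / (7/6).
R1 ← R1 + 5/6·R2.
R3 ← R3 + 28/15·R2.
R4 ← R4 + 11/24·R2.
R3 ← R3 / (149/60).
R1 ← R1 − 55/42·R3.
R2 ← R2 − 4/7·R3.
R4 ← R4 + 5/168·R3.
R4 ← R4 / (-135923/50064).
R1 ← R1 − 7835/12516·R4.
R2 ← R2 + 1895/3129·R4.
R3 ← R3 + 376/149·R4.
Reading off the reduced rows gives u = 0, v = 0, w = -11/5, s = -2/5.

u = 0, v = 0, w = -11/5, s = -2/5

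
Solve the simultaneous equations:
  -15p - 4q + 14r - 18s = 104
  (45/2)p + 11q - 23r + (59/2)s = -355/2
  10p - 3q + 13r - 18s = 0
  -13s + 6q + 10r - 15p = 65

Row-reduce:
R1 ← R1 / (-15).
R2 ← R2 − 45/2·R1.
R3 ← R3 − 10·R1.
R4 ← R4 + 15·R1.
R2 ← R2 / (5).
R1 ← R1 − 4/15·R2.
R3 ← R3 + 17/3·R2.
R4 ← R4 − 10·R2.
R3 ← R3 / (301/15).
R1 ← R1 + 62/75·R3.
R2 ← R2 + 2/5·R3.
Row 4 reduces to 0 = 4, a contradiction. The system is inconsistent.

no solution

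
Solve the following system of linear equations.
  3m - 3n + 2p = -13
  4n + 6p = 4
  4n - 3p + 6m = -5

m = -9/4, n = 7/4, p = -1/2

Row-reduce the augmented matrix:
R1 ← R1 / (3).
R3 ← R3 − 6·R1.
R2 ← R2 / (4).
R1 ← R1 + 1·R2.
R3 ← R3 − 10·R2.
R3 ← R3 / (-22).
R1 ← R1 − 13/6·R3.
R2 ← R2 − 3/2·R3.
Reading off the reduced rows gives m = -9/4, n = 7/4, p = -1/2.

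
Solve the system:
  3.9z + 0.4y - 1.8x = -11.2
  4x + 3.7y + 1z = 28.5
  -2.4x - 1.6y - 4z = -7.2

Row-reduce the augmented matrix:
R1 ← R1 / (-9/5).
R2 ← R2 − 4·R1.
R3 ← R3 + 12/5·R1.
R2 ← R2 / (413/90).
R1 ← R1 + 2/9·R2.
R3 ← R3 + 32/15·R2.
R3 ← R3 / (-9718/2065).
R1 ← R1 + 1403/826·R3.
R2 ← R2 − 870/413·R3.
Reading off the reduced rows gives x = 3, y = 5, z = -2.

x = 3, y = 5, z = -2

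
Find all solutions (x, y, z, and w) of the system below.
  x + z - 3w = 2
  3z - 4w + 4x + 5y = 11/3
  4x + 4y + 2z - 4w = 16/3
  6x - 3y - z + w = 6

Row-reduce the augmented matrix:
R2 ← R2 − 4·R1.
R3 ← R3 − 4·R1.
R4 ← R4 − 6·R1.
R2 ← R2 / (5).
R3 ← R3 − 4·R2.
R4 ← R4 + 3·R2.
R3 ← R3 / (-6/5).
R1 ← R1 − 1·R3.
R2 ← R2 + 1/5·R3.
R4 ← R4 + 38/5·R3.
R4 ← R4 / (41/3).
R1 ← R1 + 5/3·R4.
R2 ← R2 − 4/3·R4.
R3 ← R3 + 4/3·R4.
Reading off the reduced rows gives x = 1, y = 1/3, z = -2, w = -1.

x = 1, y = 1/3, z = -2, w = -1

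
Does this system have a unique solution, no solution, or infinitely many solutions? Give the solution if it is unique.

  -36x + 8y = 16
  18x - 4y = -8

infinitely many solutions

Row-reduce:
R1 ← R1 / (-36).
R2 ← R2 − 18·R1.
Rank is 1 with 2 unknowns, leaving y free.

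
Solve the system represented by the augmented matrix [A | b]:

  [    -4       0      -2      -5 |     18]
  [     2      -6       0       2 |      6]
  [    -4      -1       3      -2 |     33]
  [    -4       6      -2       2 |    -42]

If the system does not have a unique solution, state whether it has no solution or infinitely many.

x_1 = 0, x_2 = -3, x_3 = 6, x_4 = -6

Row-reduce the augmented matrix:
R1 ← R1 / (-4).
R2 ← R2 − 2·R1.
R3 ← R3 + 4·R1.
R4 ← R4 + 4·R1.
R2 ← R2 / (-6).
R3 ← R3 + 1·R2.
R4 ← R4 − 6·R2.
R3 ← R3 / (31/6).
R1 ← R1 − 1/2·R3.
R2 ← R2 − 1/6·R3.
R4 ← R4 + 1·R3.
R4 ← R4 / (220/31).
R1 ← R1 − 59/62·R4.
R2 ← R2 + 1/62·R4.
R3 ← R3 − 37/62·R4.
Reading off the reduced rows gives x_1 = 0, x_2 = -3, x_3 = 6, x_4 = -6.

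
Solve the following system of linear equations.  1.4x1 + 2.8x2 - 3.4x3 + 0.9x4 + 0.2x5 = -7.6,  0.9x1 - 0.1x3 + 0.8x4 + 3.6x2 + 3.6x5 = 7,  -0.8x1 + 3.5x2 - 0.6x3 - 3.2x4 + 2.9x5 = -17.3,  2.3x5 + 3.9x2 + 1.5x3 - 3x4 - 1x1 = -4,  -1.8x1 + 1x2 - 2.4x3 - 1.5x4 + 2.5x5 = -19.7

Row-reduce the augmented matrix:
R1 ← R1 / (7/5).
R2 ← R2 − 9/10·R1.
R3 ← R3 + 4/5·R1.
R4 ← R4 + 1·R1.
R5 ← R5 + 9/5·R1.
R2 ← R2 / (9/5).
R1 ← R1 − 2·R2.
R3 ← R3 − 51/10·R2.
R4 ← R4 − 59/10·R2.
R5 ← R5 − 23/5·R2.
R3 ← R3 / (-355/42).
R1 ← R1 + 299/63·R3.
R2 ← R2 − 73/63·R3.
R4 ← R4 + 2446/315·R3.
R5 ← R5 + 3812/315·R3.
R4 ← R4 / (-8359/213000).
R1 ← R1 − 48077/21300·R4.
R2 ← R2 + 3527/10650·R4.
R3 ← R3 − 2783/7100·R4.
R5 ← R5 − 408401/106500·R4.
R5 ← R5 / (-1653453/6430).
R1 ← R1 + 98630/643·R5.
R2 ← R2 − 15121/643·R5.
R3 ← R3 + 16622/643·R5.
R4 ← R4 − 43730/643·R5.
Reading off the reduced rows gives x1 = -1, x2 = 2, x3 = 5, x4 = 6, x5 = -1.

x1 = -1, x2 = 2, x3 = 5, x4 = 6, x5 = -1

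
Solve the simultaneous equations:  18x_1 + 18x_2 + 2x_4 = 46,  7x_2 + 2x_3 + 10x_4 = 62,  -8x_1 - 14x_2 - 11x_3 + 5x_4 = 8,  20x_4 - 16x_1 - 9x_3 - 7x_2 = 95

Row-reduce the augmented matrix:
R1 ← R1 / (18).
R3 ← R3 + 8·R1.
R4 ← R4 + 16·R1.
R2 ← R2 / (7).
R1 ← R1 − 1·R2.
R3 ← R3 + 6·R2.
R4 ← R4 − 9·R2.
R3 ← R3 / (-65/7).
R1 ← R1 + 2/7·R3.
R2 ← R2 − 2/7·R3.
R4 ← R4 + 81/7·R3.
R4 ← R4 / (-5323/585).
R1 ← R1 + 1031/585·R4.
R2 ← R2 − 1096/585·R4.
R3 ← R3 + 911/585·R4.
Reading off the reduced rows gives x_1 = 0, x_2 = 2, x_3 = -1, x_4 = 5.

x_1 = 0, x_2 = 2, x_3 = -1, x_4 = 5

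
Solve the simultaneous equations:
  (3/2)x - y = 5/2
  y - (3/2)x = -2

Row-reduce:
R1 ← R1 / (3/2).
R2 ← R2 + 3/2·R1.
Row 2 reduces to 0 = 1/2, a contradiction. The system is inconsistent.

no solution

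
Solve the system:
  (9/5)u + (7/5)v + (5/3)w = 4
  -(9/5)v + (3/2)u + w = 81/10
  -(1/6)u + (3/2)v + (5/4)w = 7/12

u = 1, v = -2, w = 3

Row-reduce the augmented matrix:
R1 ← R1 / (9/5).
R2 ← R2 − 3/2·R1.
R3 ← R3 + 1/6·R1.
R2 ← R2 / (-89/30).
R1 ← R1 − 7/9·R2.
R3 ← R3 − 44/27·R2.
R3 ← R3 / (3815/3204).
R1 ← R1 − 220/267·R3.
R2 ← R2 − 35/267·R3.
Reading off the reduced rows gives u = 1, v = -2, w = 3.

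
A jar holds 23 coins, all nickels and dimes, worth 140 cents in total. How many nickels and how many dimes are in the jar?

Let n = nickels, d = dimes.
  n + d = 23
  5n + 10d = 140
Row-reduce the augmented matrix:
R2 ← R2 − 5·R1.
R2 ← R2 / (5).
R1 ← R1 − 1·R2.
Reading off the reduced rows gives n = 18, d = 5.

nickels: 18, dimes: 5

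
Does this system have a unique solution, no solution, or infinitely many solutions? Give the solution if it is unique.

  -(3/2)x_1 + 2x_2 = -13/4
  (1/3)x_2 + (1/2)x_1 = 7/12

x_1 = 3/2, x_2 = -1/2

Row-reduce the augmented matrix:
R1 ← R1 / (-3/2).
R2 ← R2 − 1/2·R1.
R1 ← R1 + 4/3·R2.
Reading off the reduced rows gives x_1 = 3/2, x_2 = -1/2.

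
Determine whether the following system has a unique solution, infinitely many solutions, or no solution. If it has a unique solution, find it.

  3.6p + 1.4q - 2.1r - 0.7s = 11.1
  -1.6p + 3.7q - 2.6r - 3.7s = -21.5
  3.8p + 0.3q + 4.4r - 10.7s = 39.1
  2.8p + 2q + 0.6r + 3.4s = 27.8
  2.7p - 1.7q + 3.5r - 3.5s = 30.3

Row-reduce the augmented matrix:
R1 ← R1 / (18/5).
R2 ← R2 + 8/5·R1.
R3 ← R3 − 19/5·R1.
R4 ← R4 − 14/5·R1.
R5 ← R5 − 27/10·R1.
R2 ← R2 / (389/90).
R1 ← R1 − 7/18·R2.
R3 ← R3 + 53/45·R2.
R4 ← R4 − 41/45·R2.
R5 ← R5 + 11/4·R2.
R3 ← R3 / (43987/7780).
R1 ← R1 + 413/1556·R3.
R2 ← R2 + 318/389·R3.
R4 ← R4 − 2317/778·R3.
R5 ← R5 − 43987/15560·R3.
R4 ← R4 / (2334102/219935).
R1 ← R1 + 15505/43987·R4.
R2 ← R2 + 111125/43987·R4.
R3 ← R3 + 86001/43987·R4.
R5 reduces to 0 = 0, so the extra equation is consistent.
Reading off the reduced rows gives p = 6, q = 2, r = 6, s = 1.

p = 6, q = 2, r = 6, s = 1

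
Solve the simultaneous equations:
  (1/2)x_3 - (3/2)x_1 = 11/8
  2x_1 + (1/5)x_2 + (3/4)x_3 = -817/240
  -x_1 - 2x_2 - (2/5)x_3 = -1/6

x_1 = -4/3, x_2 = 1, x_3 = -5/4

Row-reduce the augmented matrix:
R1 ← R1 / (-3/2).
R2 ← R2 − 2·R1.
R3 ← R3 + 1·R1.
R2 ← R2 / (1/5).
R3 ← R3 + 2·R2.
R3 ← R3 / (403/30).
R1 ← R1 + 1/3·R3.
R2 ← R2 − 85/12·R3.
Reading off the reduced rows gives x_1 = -4/3, x_2 = 1, x_3 = -5/4.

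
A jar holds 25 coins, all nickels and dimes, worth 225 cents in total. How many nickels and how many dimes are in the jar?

nickels: 5, dimes: 20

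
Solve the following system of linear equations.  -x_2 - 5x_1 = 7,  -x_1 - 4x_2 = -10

Row-reduce the augmented matrix:
R1 ← R1 / (-5).
R2 ← R2 + 1·R1.
R2 ← R2 / (-19/5).
R1 ← R1 − 1/5·R2.
Reading off the reduced rows gives x_1 = -2, x_2 = 3.

x_1 = -2, x_2 = 3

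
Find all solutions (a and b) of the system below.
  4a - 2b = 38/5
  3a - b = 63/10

a = 5/2, b = 6/5

From equation 2: b = -63/10 + 3·a.
Substitute into equation 1 and solve: a = 5/2.
Then b = 6/5.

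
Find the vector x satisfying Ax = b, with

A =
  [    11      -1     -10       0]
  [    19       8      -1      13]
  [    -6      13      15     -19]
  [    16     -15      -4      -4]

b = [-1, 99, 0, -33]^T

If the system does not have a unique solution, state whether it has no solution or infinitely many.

Row-reduce the augmented matrix:
R1 ← R1 / (11).
R2 ← R2 − 19·R1.
R3 ← R3 + 6·R1.
R4 ← R4 − 16·R1.
R2 ← R2 / (107/11).
R1 ← R1 + 1/11·R2.
R3 ← R3 − 137/11·R2.
R4 ← R4 + 149/11·R2.
R3 ← R3 / (-1208/107).
R1 ← R1 + 81/107·R3.
R2 ← R2 − 179/107·R3.
R4 ← R4 − 3553/107·R3.
R4 ← R4 / (-54805/604).
R1 ← R1 − 1517/604·R4.
R2 ← R2 + 2383/604·R4.
R3 ← R3 − 1907/604·R4.
Reading off the reduced rows gives x_1 = 2, x_2 = 3, x_3 = 2, x_4 = 3.

x_1 = 2, x_2 = 3, x_3 = 2, x_4 = 3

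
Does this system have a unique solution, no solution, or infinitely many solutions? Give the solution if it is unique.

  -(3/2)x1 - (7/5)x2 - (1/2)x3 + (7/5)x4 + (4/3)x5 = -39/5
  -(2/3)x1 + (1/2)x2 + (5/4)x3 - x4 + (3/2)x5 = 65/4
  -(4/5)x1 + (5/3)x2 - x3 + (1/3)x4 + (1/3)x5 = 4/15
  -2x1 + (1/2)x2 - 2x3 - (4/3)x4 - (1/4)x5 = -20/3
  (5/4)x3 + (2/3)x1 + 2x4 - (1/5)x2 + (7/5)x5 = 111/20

x1 = 3, x2 = 3, x3 = 3, x4 = -4, x5 = 6

Row-reduce the augmented matrix:
R1 ← R1 / (-3/2).
R2 ← R2 + 2/3·R1.
R3 ← R3 + 4/5·R1.
R4 ← R4 + 2·R1.
R5 ← R5 − 2/3·R1.
R2 ← R2 / (101/90).
R1 ← R1 − 14/15·R2.
R3 ← R3 − 181/75·R2.
R4 ← R4 − 71/30·R2.
R5 ← R5 + 37/45·R2.
R3 ← R3 / (-2363/606).
R1 ← R1 + 90/101·R3.
R2 ← R2 − 265/202·R3.
R4 ← R4 + 1793/404·R3.
R5 ← R5 − 851/404·R3.
R4 ← R4 / (-232451/70890).
R1 ← R1 + 678/2363·R4.
R2 ← R2 + 971/2363·R4.
R3 ← R3 + 9318/11815·R4.
R5 ← R5 − 73133/23630·R4.
R5 ← R5 / (2527553/13947060).
R1 ← R1 + 232075/232451·R5.
R2 ← R2 − 86789/464902·R5.
R3 ← R3 − 632981/697353·R5.
R4 ← R4 − 182959/464902·R5.
Reading off the reduced rows gives x1 = 3, x2 = 3, x3 = 3, x4 = -4, x5 = 6.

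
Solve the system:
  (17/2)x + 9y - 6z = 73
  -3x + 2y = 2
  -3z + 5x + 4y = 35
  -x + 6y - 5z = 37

Row-reduce:
R1 ← R1 / (17/2).
R2 ← R2 + 3·R1.
R3 ← R3 − 5·R1.
R4 ← R4 + 1·R1.
R2 ← R2 / (88/17).
R1 ← R1 − 18/17·R2.
R3 ← R3 + 22/17·R2.
R4 ← R4 − 120/17·R2.
Swap R3 and R4.
R3 ← R3 / (-31/11).
R1 ← R1 + 3/11·R3.
R2 ← R2 + 9/22·R3.
Row 4 reduces to 0 = -1, a contradiction. The system is inconsistent.

no solution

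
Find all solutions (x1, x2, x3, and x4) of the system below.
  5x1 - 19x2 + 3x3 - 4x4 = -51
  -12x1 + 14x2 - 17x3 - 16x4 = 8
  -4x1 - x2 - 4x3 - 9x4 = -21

infinitely many solutions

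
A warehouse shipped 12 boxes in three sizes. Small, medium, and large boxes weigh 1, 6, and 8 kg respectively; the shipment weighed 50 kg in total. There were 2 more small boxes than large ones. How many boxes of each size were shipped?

Let s = small boxes, m = medium boxes, l = large boxes.
  s + m + l = 12
  s + 6m + 8l = 50
  s - l = 2
Row-reduce the augmented matrix:
R2 ← R2 − 1·R1.
R3 ← R3 − 1·R1.
R2 ← R2 / (5).
R1 ← R1 − 1·R2.
R3 ← R3 + 1·R2.
R3 ← R3 / (-3/5).
R1 ← R1 + 2/5·R3.
R2 ← R2 − 7/5·R3.
Reading off the reduced rows gives s = 6, m = 2, l = 4.

small boxes: 6, medium boxes: 2, large boxes: 4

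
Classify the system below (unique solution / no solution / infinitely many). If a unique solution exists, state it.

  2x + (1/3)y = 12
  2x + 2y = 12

Row-reduce the augmented matrix:
R1 ← R1 / (2).
R2 ← R2 − 2·R1.
R2 ← R2 / (5/3).
R1 ← R1 − 1/6·R2.
Reading off the reduced rows gives x = 6, y = 0.

x = 6, y = 0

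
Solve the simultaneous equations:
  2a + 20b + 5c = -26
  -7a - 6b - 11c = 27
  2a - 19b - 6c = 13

Row-reduce the augmented matrix:
R1 ← R1 / (2).
R2 ← R2 + 7·R1.
R3 ← R3 − 2·R1.
R2 ← R2 / (64).
R1 ← R1 − 10·R2.
R3 ← R3 + 39·R2.
R3 ← R3 / (-901/128).
R1 ← R1 − 95/64·R3.
R2 ← R2 − 13/128·R3.
Reading off the reduced rows gives a = -3, b = -1, c = 0.

a = -3, b = -1, c = 0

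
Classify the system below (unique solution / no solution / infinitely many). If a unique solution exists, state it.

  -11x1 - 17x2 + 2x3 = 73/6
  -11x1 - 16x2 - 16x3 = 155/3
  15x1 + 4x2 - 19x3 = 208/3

x1 = 7/3, x2 = -5/2, x3 = -7/3

Row-reduce the augmented matrix:
R1 ← R1 / (-11).
R2 ← R2 + 11·R1.
R3 ← R3 − 15·R1.
R1 ← R1 − 17/11·R2.
R3 ← R3 + 211/11·R2.
R3 ← R3 / (-3977/11).
R1 ← R1 − 304/11·R3.
R2 ← R2 + 18·R3.
Reading off the reduced rows gives x1 = 7/3, x2 = -5/2, x3 = -7/3.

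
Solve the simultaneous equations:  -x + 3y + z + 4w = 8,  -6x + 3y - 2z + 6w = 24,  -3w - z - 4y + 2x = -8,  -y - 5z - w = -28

x = -6, y = -4, z = 6, w = 2

Row-reduce the augmented matrix:
R1 ← R1 / (-1).
R2 ← R2 + 6·R1.
R3 ← R3 − 2·R1.
R2 ← R2 / (-15).
R1 ← R1 + 3·R2.
R3 ← R3 − 2·R2.
R4 ← R4 + 1·R2.
R3 ← R3 / (-1/15).
R1 ← R1 − 3/5·R3.
R2 ← R2 − 8/15·R3.
R4 ← R4 + 67/15·R3.
R4 ← R4 / (-174).
R1 ← R1 − 23·R4.
R2 ← R2 − 22·R4.
R3 ← R3 + 39·R4.
Reading off the reduced rows gives x = -6, y = -4, z = 6, w = 2.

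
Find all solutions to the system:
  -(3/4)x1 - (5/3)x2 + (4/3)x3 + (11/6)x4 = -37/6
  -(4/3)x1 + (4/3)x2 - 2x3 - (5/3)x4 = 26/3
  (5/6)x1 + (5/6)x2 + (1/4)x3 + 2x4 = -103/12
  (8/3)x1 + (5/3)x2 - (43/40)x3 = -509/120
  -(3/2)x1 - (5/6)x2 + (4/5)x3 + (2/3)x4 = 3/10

Row-reduce:
R1 ← R1 / (-3/4).
R2 ← R2 + 4/3·R1.
R3 ← R3 − 5/6·R1.
R4 ← R4 − 8/3·R1.
R5 ← R5 + 3/2·R1.
R2 ← R2 / (116/27).
R1 ← R1 − 20/9·R2.
R3 ← R3 + 55/54·R2.
R4 ← R4 + 115/27·R2.
R5 ← R5 − 5/2·R2.
R3 ← R3 / (121/174).
R1 ← R1 − 14/29·R3.
R2 ← R2 + 59/58·R3.
R4 ← R4 + 2321/3480·R3.
R5 ← R5 − 1177/1740·R3.
R4 ← R4 / (7721/1760).
R1 ← R1 + 457/242·R4.
R2 ← R2 − 2953/968·R4.
R3 ← R3 − 1997/484·R4.
R5 ← R5 + 7721/2640·R4.
Row 5 reduces to 0 = 1/3, a contradiction. The system is inconsistent.

no solution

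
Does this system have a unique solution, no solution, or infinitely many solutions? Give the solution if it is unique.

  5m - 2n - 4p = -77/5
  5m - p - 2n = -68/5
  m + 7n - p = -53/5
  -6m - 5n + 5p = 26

Row-reduce the augmented matrix:
R1 ← R1 / (5).
R2 ← R2 − 5·R1.
R3 ← R3 − 1·R1.
R4 ← R4 + 6·R1.
Swap R2 and R3.
R2 ← R2 / (37/5).
R1 ← R1 + 2/5·R2.
R4 ← R4 + 37/5·R2.
R3 ← R3 / (3).
R1 ← R1 + 30/37·R3.
R2 ← R2 + 1/37·R3.
R4 reduces to 0 = 0, so the extra equation is consistent.
Reading off the reduced rows gives m = -3, n = -1, p = 3/5.

m = -3, n = -1, p = 3/5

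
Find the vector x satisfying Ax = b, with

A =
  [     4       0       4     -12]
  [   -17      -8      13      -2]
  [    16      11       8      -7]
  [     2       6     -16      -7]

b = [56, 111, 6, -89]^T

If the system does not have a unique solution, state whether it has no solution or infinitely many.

Row-reduce the augmented matrix:
R1 ← R1 / (4).
R2 ← R2 + 17·R1.
R3 ← R3 − 16·R1.
R4 ← R4 − 2·R1.
R2 ← R2 / (-8).
R3 ← R3 − 11·R2.
R4 ← R4 − 6·R2.
R3 ← R3 / (133/4).
R1 ← R1 − 1·R3.
R2 ← R2 + 15/4·R3.
R4 ← R4 − 9/2·R3.
R4 ← R4 / (-4846/133).
R1 ← R1 + 543/266·R4.
R2 ← R2 − 403/133·R4.
R3 ← R3 + 255/266·R4.
Reading off the reduced rows gives x_1 = 0, x_2 = -5, x_3 = 5, x_4 = -3.

x_1 = 0, x_2 = -5, x_3 = 5, x_4 = -3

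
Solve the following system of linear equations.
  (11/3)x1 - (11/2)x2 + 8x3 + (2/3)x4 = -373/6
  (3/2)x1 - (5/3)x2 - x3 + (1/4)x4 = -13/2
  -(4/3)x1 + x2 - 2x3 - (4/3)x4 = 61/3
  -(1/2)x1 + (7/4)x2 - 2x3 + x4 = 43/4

Row-reduce:
R1 ← R1 / (11/3).
R2 ← R2 − 3/2·R1.
R3 ← R3 + 4/3·R1.
R4 ← R4 + 1/2·R1.
R2 ← R2 / (7/12).
R1 ← R1 + 3/2·R2.
R3 ← R3 + 1·R2.
R4 ← R4 − 1·R2.
R3 ← R3 / (-494/77).
R1 ← R1 + 678/77·R3.
R2 ← R2 + 564/77·R3.
R4 ← R4 − 494/77·R3.
Rank is 3 with 4 unknowns, leaving x4 free.

infinitely many solutions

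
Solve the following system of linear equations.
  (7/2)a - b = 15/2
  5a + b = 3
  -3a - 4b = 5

Row-reduce:
R1 ← R1 / (7/2).
R2 ← R2 − 5·R1.
R3 ← R3 + 3·R1.
R2 ← R2 / (17/7).
R1 ← R1 + 2/7·R2.
R3 ← R3 + 34/7·R2.
Row 3 reduces to 0 = -4, a contradiction. The system is inconsistent.

no solution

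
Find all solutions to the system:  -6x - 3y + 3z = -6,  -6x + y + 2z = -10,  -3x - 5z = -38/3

Row-reduce the augmented matrix:
R1 ← R1 / (-6).
R2 ← R2 + 6·R1.
R3 ← R3 + 3·R1.
R2 ← R2 / (4).
R1 ← R1 − 1/2·R2.
R3 ← R3 − 3/2·R2.
R3 ← R3 / (-49/8).
R1 ← R1 + 3/8·R3.
R2 ← R2 + 1/4·R3.
Reading off the reduced rows gives x = 2, y = -2/3, z = 4/3.

x = 2, y = -2/3, z = 4/3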